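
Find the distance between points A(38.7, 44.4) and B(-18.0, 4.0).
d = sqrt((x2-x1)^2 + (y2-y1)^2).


dx = -18.0 - 38.7 = -56.7
dy = 4.0 - 44.4 = -40.4
d = sqrt(3214.89 + 1632.16) = sqrt(4847.05) = 69.6208

69.6208


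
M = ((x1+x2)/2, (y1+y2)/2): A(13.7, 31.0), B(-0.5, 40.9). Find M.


Mx = (13.7 - 0.5)/2 = 13.2/2 = 6.6000
My = (31.0 + 40.9)/2 = 71.9/2 = 35.9500

(6.6000, 35.9500)


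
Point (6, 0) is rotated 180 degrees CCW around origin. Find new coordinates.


cos(180) = -1, sin(180) = 0
x' = 6*(-1) - 0*0 = -6
y' = 6*0 + 0*(-1) = 0

(-6, 0)


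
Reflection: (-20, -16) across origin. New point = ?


Reflection rule for origin: (-x, -y)
(-20, -16) -> (20, 16)

(20, 16)


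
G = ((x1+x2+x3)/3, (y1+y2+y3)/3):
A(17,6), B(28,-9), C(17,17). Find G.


Gx = (17+28+17)/3 = 62/3 = 20.6667
Gy = (6- 9+17)/3 = 14/3 = 4.6667

G = (20.6667, 4.6667)


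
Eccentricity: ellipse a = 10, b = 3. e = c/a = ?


c = sqrt(100-9) = sqrt(91) = 9.5394
e = c/a = sqrt(91)/10 = 0.9539

e = 0.9539


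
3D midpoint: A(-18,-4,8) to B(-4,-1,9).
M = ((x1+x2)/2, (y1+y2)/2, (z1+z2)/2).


Mx = (-18- 4)/2 = -11.0000
My = (-4- 1)/2 = -2.5000
Mz = (8+9)/2 = 8.5000

M = (-11.0000, -2.5000, 8.5000)


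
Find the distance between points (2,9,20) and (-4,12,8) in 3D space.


dx=-6, dy=3, dz=-12
d = sqrt(36+9+144) = sqrt(189) = 13.7477

13.7477


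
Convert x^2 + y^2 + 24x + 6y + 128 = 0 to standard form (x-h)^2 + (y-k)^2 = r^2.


h = -D/2 = -24/2 = -12
k = -E/2 = -6/2 = -3
r^2 = h^2 + k^2 - F = 144 + 9 - 128 = 25
r = 5

Center (-12, -3), radius = 5


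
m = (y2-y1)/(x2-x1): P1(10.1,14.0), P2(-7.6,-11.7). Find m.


dy = -11.7 - 14.0 = -25.7
dx = -7.6 - 10.1 = -17.7
m = -25.7/(-17.7) = 1.4520

m = 1.4520


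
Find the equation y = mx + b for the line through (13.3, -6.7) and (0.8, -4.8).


m = (1.9)/(-12.5) = -0.1520
b = y1 - m*x1 = -6.7 - (1.9*13.3)/(-12.5) = -6.7 + 2.0216 = -4.6784

y = -0.1520x - 4.6784


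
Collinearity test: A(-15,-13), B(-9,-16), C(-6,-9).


-15*(-16+ 9) - 9*(-9+ 13) - 6*(-13+ 16)
= 105 - 36 - 18 = 51

No, not collinear (determinant = 51)


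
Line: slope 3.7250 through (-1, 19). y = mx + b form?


y - 19 = 3.7250(x + 1)
y = 3.7250x + 19 - 3.7250*(-1)
y = 3.7250x + 22.7250

y = 3.7250x + 22.7250


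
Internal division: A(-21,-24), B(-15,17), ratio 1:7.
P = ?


Px = (1*(-15) + 7*(-21))/8 = -162/8 = -20.2500
Py = (1*17 + 7*(-24))/8 = -151/8 = -18.8750

P = (-20.2500, -18.8750)


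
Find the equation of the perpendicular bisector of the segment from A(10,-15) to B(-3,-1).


Midpoint = (3.5, -8)
Slope of AB = dy/dx = 14/(-13) = -1.0769
Perp slope = -dx/dy = 13/14 = 0.9286
b = My - (perp slope)*Mx = -8 + (-13*3.5)/14 = -8 - 3.2500 = -11.2500

y = 0.9286x - 11.2500


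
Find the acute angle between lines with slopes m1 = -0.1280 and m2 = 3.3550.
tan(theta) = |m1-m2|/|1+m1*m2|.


m1-m2 = -3.483
1+m1*m2 = 0.57056
tan(theta) = |-3.483/0.57056| = 6.104529
theta = arctan(|-3.483/0.57056|) = 80.6968 degrees (acute angle)

80.6968 degrees


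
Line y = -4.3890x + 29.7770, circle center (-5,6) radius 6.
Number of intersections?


Substitute y = -4.3890x + 29.7770: (x+ 5)^2 + (-4.3890x+29.7770-6)^2 = 36
Expand to Ax^2 + Bx + C = 0, where b-k = 23.777
A = 1+m^2 = 20.263321
B = 2(m(b-k) - h) = 2(-4.3890*23.777 + 5) = -198.714506
C = h^2 + (b-k)^2 - r^2 = 25 + 565.345729 - 36 = 554.345729
disc = B^2-4AC = 39487.4549 - 44931.5418 = -5444.0869
disc < 0

0 intersection points


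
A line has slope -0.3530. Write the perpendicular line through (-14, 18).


Perpendicular slope = -1/m1 = -1/(-0.3530) = 2.8329
b2 = y0 - m2*x0 = 18 - 14/(-0.3530) = 18 + 39.6601 = 57.6601

y = 2.8329x + 57.6601


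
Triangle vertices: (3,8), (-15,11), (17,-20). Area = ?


3*(11+ 20) = 93
-15*(-20-8) = 420
17*(8-11) = -51
sum = 462
Area = |462|/2 = 231.0000

231.0000 sq units


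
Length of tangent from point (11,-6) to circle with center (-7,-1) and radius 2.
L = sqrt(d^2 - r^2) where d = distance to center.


d = sqrt((11+ 7)^2 + (-6+ 1)^2) = sqrt(324+25) = 18.6815
L = sqrt(349.0000 - 4) = sqrt(345.0000) = 18.5742

18.5742


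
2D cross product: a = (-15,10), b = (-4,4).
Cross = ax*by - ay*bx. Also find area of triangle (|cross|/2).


cross = -15*4 - 10*(-4) = -60 + 40 = -20
Triangle area = |-20|/2 = 20/2 = 10.0000

cross = -20, triangle area = 10.0000


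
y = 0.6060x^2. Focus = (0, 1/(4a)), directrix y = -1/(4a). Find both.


a = 0.6060
1/(4a) = 0.4125
Focus = (0, 0.4125)
Directrix: y = -0.4125

Focus = (0, 0.4125), Directrix: y = -0.4125


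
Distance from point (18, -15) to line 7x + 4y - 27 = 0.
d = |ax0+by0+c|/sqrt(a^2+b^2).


|7*18 + 4*(-15) - 27| = |39| = 39
sqrt(49 + 16) = sqrt(65) = 8.0623
d = 39/sqrt(65) = 4.8374

4.8374


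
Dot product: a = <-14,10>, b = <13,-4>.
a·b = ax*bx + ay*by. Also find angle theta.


a·b = -14*13 + 10*(-4) = -182 - 40 = -222
|a| = sqrt(196+100) = 17.2047
|b| = sqrt(169+16) = 13.6015
cos(theta) = -222/(sqrt(296)*sqrt(185)) = -222/sqrt(54760) = -0.948683
theta = arccos(-222/sqrt(54760)) = 161.5651 degrees

a·b = -222, theta = 161.5651 deg


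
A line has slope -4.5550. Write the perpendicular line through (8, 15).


Perpendicular slope = -1/m1 = -1/(-4.5550) = 0.2195
b2 = y0 - m2*x0 = 15 + 8/(-4.5550) = 15 - 1.7563 = 13.2437

y = 0.2195x + 13.2437


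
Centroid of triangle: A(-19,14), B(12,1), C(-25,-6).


Gx = (-19+12- 25)/3 = -32/3 = -10.6667
Gy = (14+1- 6)/3 = 9/3 = 3.0000

G = (-10.6667, 3.0000)


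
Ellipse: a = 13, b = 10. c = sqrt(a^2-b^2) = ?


c^2 = 13^2 - 10^2 = 169 - 100 = 69
c = sqrt(69) = 8.3066

c = 8.3066


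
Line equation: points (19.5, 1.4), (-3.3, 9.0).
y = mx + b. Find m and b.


m = (7.6)/(-22.8) = -0.3333
b = y1 - m*x1 = 1.4 - (7.6*19.5)/(-22.8) = 1.4 + 6.5000 = 7.9000

y = -0.3333x + 7.9000


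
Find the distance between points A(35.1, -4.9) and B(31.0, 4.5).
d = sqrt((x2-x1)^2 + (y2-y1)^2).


dx = 31.0 - 35.1 = -4.1
dy = 4.5 + 4.9 = 9.4
d = sqrt(16.81 + 88.36) = sqrt(105.17) = 10.2552

10.2552


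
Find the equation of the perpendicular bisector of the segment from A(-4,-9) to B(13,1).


Midpoint = (4.5, -4)
Slope of AB = dy/dx = 10/17 = 0.5882
Perp slope = -dx/dy = -17/10 = -1.7000
b = My - (perp slope)*Mx = -4 + (17*4.5)/10 = -4 + 7.6500 = 3.6500

y = -1.7000x + 3.6500


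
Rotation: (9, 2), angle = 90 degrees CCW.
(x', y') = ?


cos(90) = 0, sin(90) = 1
x' = 9*0 - 2*1 = -2
y' = 9*1 + 2*0 = 9

(-2, 9)


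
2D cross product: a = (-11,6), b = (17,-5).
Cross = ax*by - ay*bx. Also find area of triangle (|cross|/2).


cross = -11*(-5) - 6*17 = 55 - 102 = -47
Triangle area = |-47|/2 = 47/2 = 23.5000

cross = -47, triangle area = 23.5000


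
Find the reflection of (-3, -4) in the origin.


Reflection rule for origin: (-x, -y)
(-3, -4) -> (3, 4)

(3, 4)


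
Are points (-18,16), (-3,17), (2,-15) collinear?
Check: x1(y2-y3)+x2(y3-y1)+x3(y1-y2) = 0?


-18*(17+ 15) - 3*(-15-16) + 2*(16-17)
= -576 + 93 - 2 = -485

No, not collinear (determinant = -485)


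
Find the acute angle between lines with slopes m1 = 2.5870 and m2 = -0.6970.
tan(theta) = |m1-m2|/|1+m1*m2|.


m1-m2 = 3.284
1+m1*m2 = -0.803139
tan(theta) = |3.284/(-0.803139)| = 4.088956
theta = arctan(|3.284/(-0.803139)|) = 76.2574 degrees (acute angle)

76.2574 degrees


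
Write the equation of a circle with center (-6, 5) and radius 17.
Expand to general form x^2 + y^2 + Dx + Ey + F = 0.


(x+ 6)^2 + (y-5)^2 = 17^2
D = -2h = 12, E = -2k = -10
F = h^2+k^2-r^2 = 36+25-289 = -228

x^2 + y^2 + 12x - 10y - 228 = 0


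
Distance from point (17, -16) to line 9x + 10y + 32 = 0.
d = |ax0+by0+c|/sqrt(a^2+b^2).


|9*17 + 10*(-16) + 32| = |25| = 25
sqrt(81 + 100) = sqrt(181) = 13.4536
d = 25/sqrt(181) = 1.8582

1.8582


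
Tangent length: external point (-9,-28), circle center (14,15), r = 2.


d = sqrt((-9-14)^2 + (-28-15)^2) = sqrt(529+1849) = 48.7647
L = sqrt(2378.0000 - 4) = sqrt(2374.0000) = 48.7237

48.7237


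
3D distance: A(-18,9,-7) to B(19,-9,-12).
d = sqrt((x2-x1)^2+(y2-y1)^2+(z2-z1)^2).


dx=37, dy=-18, dz=-5
d = sqrt(1369+324+25) = sqrt(1718) = 41.4488

41.4488


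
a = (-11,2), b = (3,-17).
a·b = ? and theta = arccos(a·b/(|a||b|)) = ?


a·b = -11*3 + 2*(-17) = -33 - 34 = -67
|a| = sqrt(121+4) = 11.1803
|b| = sqrt(9+289) = 17.2627
cos(theta) = -67/(sqrt(125)*sqrt(298)) = -67/sqrt(37250) = -0.347146
theta = arccos(-67/sqrt(37250)) = 110.3128 degrees

a·b = -67, theta = 110.3128 deg


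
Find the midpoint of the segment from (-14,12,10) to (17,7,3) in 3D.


Mx = (-14+17)/2 = 1.5000
My = (12+7)/2 = 9.5000
Mz = (10+3)/2 = 6.5000

M = (1.5000, 9.5000, 6.5000)


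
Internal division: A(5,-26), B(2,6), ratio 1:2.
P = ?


Px = (1*2 + 2*5)/3 = 12/3 = 4.0000
Py = (1*6 + 2*(-26))/3 = -46/3 = -15.3333

P = (4.0000, -15.3333)


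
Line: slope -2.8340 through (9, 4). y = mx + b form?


y - 4 = -2.8340(x - 9)
y = -2.8340x + 4 + 2.8340*9
y = -2.8340x + 29.5060

y = -2.8340x + 29.5060


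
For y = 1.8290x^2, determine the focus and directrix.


a = 1.8290
1/(4a) = 0.1367
Focus = (0, 0.1367)
Directrix: y = -0.1367

Focus = (0, 0.1367), Directrix: y = -0.1367


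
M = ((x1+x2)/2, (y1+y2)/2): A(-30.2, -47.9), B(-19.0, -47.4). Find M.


Mx = (-30.2 - 19.0)/2 = -49.2/2 = -24.6000
My = (-47.9 - 47.4)/2 = -95.3/2 = -47.6500

(-24.6000, -47.6500)


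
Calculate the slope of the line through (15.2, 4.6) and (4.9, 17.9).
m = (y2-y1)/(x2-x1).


dy = 17.9 - 4.6 = 13.3
dx = 4.9 - 15.2 = -10.3
m = 13.3/(-10.3) = -1.2913

m = -1.2913


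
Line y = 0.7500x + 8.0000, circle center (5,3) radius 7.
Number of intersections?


Substitute y = 0.7500x + 8.0000: (x-5)^2 + (0.7500x+8.0000-3)^2 = 49
Expand to Ax^2 + Bx + C = 0, where b-k = 5
A = 1+m^2 = 1.5625
B = 2(m(b-k) - h) = 2(0.7500*5 - 5) = -2.5
C = h^2 + (b-k)^2 - r^2 = 25 + 25 - 49 = 1
disc = B^2-4AC = 6.2500 - 6.2500 = 0
disc = 0

1 intersection point (tangent)


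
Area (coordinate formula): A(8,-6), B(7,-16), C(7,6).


8*(-16-6) = -176
7*(6+ 6) = 84
7*(-6+ 16) = 70
sum = -22
Area = |-22|/2 = 11.0000

11.0000 sq units


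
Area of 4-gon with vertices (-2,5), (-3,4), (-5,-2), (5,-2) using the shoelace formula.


sum(xi*y_{i+1}) = -2*4 - 3*(-2) - 5*(-2) + 5*5 = 33
sum(yi*x_{i+1}) = 5*(-3) + 4*(-5) - 2*5 - 2*(-2) = -41
Area = |33 + 41|/2 = 74/2 = 37.0000

37.0000 sq units


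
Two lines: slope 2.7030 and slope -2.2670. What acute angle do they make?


m1-m2 = 4.97
1+m1*m2 = -5.127701
tan(theta) = |4.97/(-5.127701)| = 0.969245
theta = arctan(|4.97/(-5.127701)|) = 44.1053 degrees (acute angle)

44.1053 degrees


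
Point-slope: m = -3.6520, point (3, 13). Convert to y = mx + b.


y - 13 = -3.6520(x - 3)
y = -3.6520x + 13 + 3.6520*3
y = -3.6520x + 23.9560

y = -3.6520x + 23.9560


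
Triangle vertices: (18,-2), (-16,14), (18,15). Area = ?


18*(14-15) = -18
-16*(15+ 2) = -272
18*(-2-14) = -288
sum = -578
Area = |-578|/2 = 289.0000

289.0000 sq units


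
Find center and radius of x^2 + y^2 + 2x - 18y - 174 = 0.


h = -D/2 = -2/2 = -1
k = -E/2 = 18/2 = 9
r^2 = h^2 + k^2 - F = 1 + 81 + 174 = 256
r = 16

Center (-1, 9), radius = 16


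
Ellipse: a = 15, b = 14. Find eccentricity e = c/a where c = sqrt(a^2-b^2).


c = sqrt(225-196) = sqrt(29) = 5.3852
e = c/a = sqrt(29)/15 = 0.3590

e = 0.3590


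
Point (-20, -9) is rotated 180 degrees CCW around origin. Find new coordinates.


cos(180) = -1, sin(180) = 0
x' = -20*(-1) + 9*0 = 20
y' = -20*0 - 9*(-1) = 9

(20, 9)


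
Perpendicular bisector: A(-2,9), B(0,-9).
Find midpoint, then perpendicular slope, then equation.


Midpoint = (-1, 0)
Slope of AB = dy/dx = -18/2 = -9.0000
Perp slope = -dx/dy = 2/18 = 0.1111
b = My - (perp slope)*Mx = 0 + (2*(-1))/(-18) = 0 + 0.1111 = 0.1111

y = 0.1111x + 0.1111


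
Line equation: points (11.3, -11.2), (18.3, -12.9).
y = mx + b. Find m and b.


m = (-1.7)/(7.0) = -0.2429
b = y1 - m*x1 = -11.2 - (-1.7*11.3)/(7.0) = -11.2 + 2.7443 = -8.4557

y = -0.2429x - 8.4557


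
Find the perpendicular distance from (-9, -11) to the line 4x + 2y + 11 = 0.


|4*(-9) + 2*(-11) + 11| = |-47| = 47
sqrt(16 + 4) = sqrt(20) = 4.4721
d = 47/sqrt(20) = 10.5095

10.5095


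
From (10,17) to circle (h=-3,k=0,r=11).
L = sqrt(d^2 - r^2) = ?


d = sqrt((10+ 3)^2 + (17-0)^2) = sqrt(169+289) = 21.4009
L = sqrt(458.0000 - 121) = sqrt(337.0000) = 18.3576

18.3576


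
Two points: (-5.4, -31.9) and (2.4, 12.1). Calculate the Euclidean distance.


dx = 2.4 + 5.4 = 7.8
dy = 12.1 + 31.9 = 44.0
d = sqrt(60.84 + 1936.0) = sqrt(1996.84) = 44.6860

44.6860


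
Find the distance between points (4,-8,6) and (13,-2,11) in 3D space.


dx=9, dy=6, dz=5
d = sqrt(81+36+25) = sqrt(142) = 11.9164

11.9164


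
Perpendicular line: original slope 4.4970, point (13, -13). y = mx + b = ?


Perpendicular slope = -1/m1 = -1/4.4970 = -0.2224
b2 = y0 - m2*x0 = -13 + 13/4.4970 = -13 + 2.8908 = -10.1092

y = -0.2224x - 10.1092


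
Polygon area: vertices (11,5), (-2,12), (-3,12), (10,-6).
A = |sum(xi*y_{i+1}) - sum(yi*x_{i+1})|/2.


sum(xi*y_{i+1}) = 11*12 - 2*12 - 3*(-6) + 10*5 = 176
sum(yi*x_{i+1}) = 5*(-2) + 12*(-3) + 12*10 - 6*11 = 8
Area = |176 - 8|/2 = 168/2 = 84.0000

84.0000 sq units


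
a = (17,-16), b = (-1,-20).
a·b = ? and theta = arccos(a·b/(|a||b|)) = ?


a·b = 17*(-1) - 16*(-20) = -17 + 320 = 303
|a| = sqrt(289+256) = 23.3452
|b| = sqrt(1+400) = 20.0250
cos(theta) = 303/(sqrt(545)*sqrt(401)) = 303/sqrt(218545) = 0.648145
theta = arccos(303/sqrt(218545)) = 49.5981 degrees

a·b = 303, theta = 49.5981 deg


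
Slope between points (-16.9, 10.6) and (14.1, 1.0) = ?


dy = 1.0 - 10.6 = -9.6
dx = 14.1 + 16.9 = 31.0
m = -9.6/31.0 = -0.3097

m = -0.3097


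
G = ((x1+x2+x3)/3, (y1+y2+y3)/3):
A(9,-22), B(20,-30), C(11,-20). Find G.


Gx = (9+20+11)/3 = 40/3 = 13.3333
Gy = (-22- 30- 20)/3 = -72/3 = -24.0000

G = (13.3333, -24.0000)


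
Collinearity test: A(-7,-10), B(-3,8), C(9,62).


-7*(8-62) - 3*(62+ 10) + 9*(-10-8)
= 378 - 216 - 162 = 0

Yes, collinear (determinant = 0)


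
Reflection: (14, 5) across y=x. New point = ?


Reflection rule for y=x: (y, x)
(14, 5) -> (5, 14)

(5, 14)


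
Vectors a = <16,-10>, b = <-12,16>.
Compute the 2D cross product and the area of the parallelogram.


cross = 16*16 + 10*(-12) = 256 - 120 = 136
Parallelogram area = |136| = 136

cross = 136, parallelogram area = 136


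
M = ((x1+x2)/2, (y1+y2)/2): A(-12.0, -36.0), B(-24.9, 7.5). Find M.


Mx = (-12.0 - 24.9)/2 = -36.9/2 = -18.4500
My = (-36.0 + 7.5)/2 = -28.5/2 = -14.2500

(-18.4500, -14.2500)


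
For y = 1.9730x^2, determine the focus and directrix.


a = 1.9730
1/(4a) = 0.1267
Focus = (0, 0.1267)
Directrix: y = -0.1267

Focus = (0, 0.1267), Directrix: y = -0.1267


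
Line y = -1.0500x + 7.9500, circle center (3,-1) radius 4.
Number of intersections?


Substitute y = -1.0500x + 7.9500: (x-3)^2 + (-1.0500x+7.9500+ 1)^2 = 16
Expand to Ax^2 + Bx + C = 0, where b-k = 8.95
A = 1+m^2 = 2.1025
B = 2(m(b-k) - h) = 2(-1.0500*8.95 - 3) = -24.795
C = h^2 + (b-k)^2 - r^2 = 9 + 80.1025 - 16 = 73.1025
disc = B^2-4AC = 614.7920 - 614.7920 = 0
disc = 0

1 intersection point (tangent)


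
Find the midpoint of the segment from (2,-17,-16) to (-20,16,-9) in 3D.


Mx = (2- 20)/2 = -9.0000
My = (-17+16)/2 = -0.5000
Mz = (-16- 9)/2 = -12.5000

M = (-9.0000, -0.5000, -12.5000)


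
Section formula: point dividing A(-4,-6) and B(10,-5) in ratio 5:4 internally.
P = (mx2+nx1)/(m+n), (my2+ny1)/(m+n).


Px = (5*10 + 4*(-4))/9 = 34/9 = 3.7778
Py = (5*(-5) + 4*(-6))/9 = -49/9 = -5.4444

P = (3.7778, -5.4444)


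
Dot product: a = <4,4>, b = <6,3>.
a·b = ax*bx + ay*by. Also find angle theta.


a·b = 4*6 + 4*3 = 24 + 12 = 36
|a| = sqrt(16+16) = 5.6569
|b| = sqrt(36+9) = 6.7082
cos(theta) = 36/(sqrt(32)*sqrt(45)) = 36/sqrt(1440) = 0.948683
theta = arccos(36/sqrt(1440)) = 18.4349 degrees

a·b = 36, theta = 18.4349 deg


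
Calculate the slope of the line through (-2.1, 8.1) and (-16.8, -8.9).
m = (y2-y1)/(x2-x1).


dy = -8.9 - 8.1 = -17.0
dx = -16.8 + 2.1 = -14.7
m = -17.0/(-14.7) = 1.1565

m = 1.1565


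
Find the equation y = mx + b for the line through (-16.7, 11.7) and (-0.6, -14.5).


m = (-26.2)/(16.1) = -1.6273
b = y1 - m*x1 = 11.7 - (-26.2*(-16.7))/(16.1) = 11.7 - 27.1764 = -15.4764

y = -1.6273x - 15.4764


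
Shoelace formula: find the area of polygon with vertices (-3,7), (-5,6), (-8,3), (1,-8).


sum(xi*y_{i+1}) = -3*6 - 5*3 - 8*(-8) + 1*7 = 38
sum(yi*x_{i+1}) = 7*(-5) + 6*(-8) + 3*1 - 8*(-3) = -56
Area = |38 + 56|/2 = 94/2 = 47.0000

47.0000 sq units


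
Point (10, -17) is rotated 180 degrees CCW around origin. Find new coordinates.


cos(180) = -1, sin(180) = 0
x' = 10*(-1) + 17*0 = -10
y' = 10*0 - 17*(-1) = 17

(-10, 17)


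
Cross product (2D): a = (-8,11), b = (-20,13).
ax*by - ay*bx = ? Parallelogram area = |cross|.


cross = -8*13 - 11*(-20) = -104 + 220 = 116
Parallelogram area = |116| = 116

cross = 116, parallelogram area = 116


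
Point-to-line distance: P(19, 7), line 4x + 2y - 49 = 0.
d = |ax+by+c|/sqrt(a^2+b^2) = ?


|4*19 + 2*7 - 49| = |41| = 41
sqrt(16 + 4) = sqrt(20) = 4.4721
d = 41/sqrt(20) = 9.1679

9.1679


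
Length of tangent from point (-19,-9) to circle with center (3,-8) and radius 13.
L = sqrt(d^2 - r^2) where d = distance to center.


d = sqrt((-19-3)^2 + (-9+ 8)^2) = sqrt(484+1) = 22.0227
L = sqrt(485.0000 - 169) = sqrt(316.0000) = 17.7764

17.7764


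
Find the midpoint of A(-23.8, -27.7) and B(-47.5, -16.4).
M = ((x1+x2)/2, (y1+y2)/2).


Mx = (-23.8 - 47.5)/2 = -71.3/2 = -35.6500
My = (-27.7 - 16.4)/2 = -44.1/2 = -22.0500

(-35.6500, -22.0500)


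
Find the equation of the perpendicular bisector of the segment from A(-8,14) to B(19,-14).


Midpoint = (5.5, 0)
Slope of AB = dy/dx = -28/27 = -1.0370
Perp slope = -dx/dy = 27/28 = 0.9643
b = My - (perp slope)*Mx = 0 + (27*5.5)/(-28) = 0 - 5.3036 = -5.3036

y = 0.9643x - 5.3036


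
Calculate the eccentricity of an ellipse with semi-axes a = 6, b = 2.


c = sqrt(36-4) = sqrt(32) = 5.6569
e = c/a = sqrt(32)/6 = 0.9428

e = 0.9428


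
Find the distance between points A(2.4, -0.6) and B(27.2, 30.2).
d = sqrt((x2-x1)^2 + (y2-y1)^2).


dx = 27.2 - 2.4 = 24.8
dy = 30.2 + 0.6 = 30.8
d = sqrt(615.04 + 948.64) = sqrt(1563.68) = 39.5434

39.5434


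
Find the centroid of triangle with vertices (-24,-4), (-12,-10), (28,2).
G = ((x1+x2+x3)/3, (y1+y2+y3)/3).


Gx = (-24- 12+28)/3 = -8/3 = -2.6667
Gy = (-4- 10+2)/3 = -12/3 = -4.0000

G = (-2.6667, -4.0000)


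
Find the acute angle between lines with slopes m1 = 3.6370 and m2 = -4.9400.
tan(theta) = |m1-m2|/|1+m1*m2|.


m1-m2 = 8.577
1+m1*m2 = -16.96678
tan(theta) = |8.577/(-16.96678)| = 0.505517
theta = arctan(|8.577/(-16.96678)|) = 26.8174 degrees (acute angle)

26.8174 degrees


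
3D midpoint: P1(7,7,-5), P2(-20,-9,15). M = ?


Mx = (7- 20)/2 = -6.5000
My = (7- 9)/2 = -1.0000
Mz = (-5+15)/2 = 5.0000

M = (-6.5000, -1.0000, 5.0000)


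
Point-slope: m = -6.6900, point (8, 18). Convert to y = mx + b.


y - 18 = -6.6900(x - 8)
y = -6.6900x + 18 + 6.6900*8
y = -6.6900x + 71.5200

y = -6.6900x + 71.5200


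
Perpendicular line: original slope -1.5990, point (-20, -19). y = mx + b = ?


Perpendicular slope = -1/m1 = -1/(-1.5990) = 0.6254
b2 = y0 - m2*x0 = -19 - 20/(-1.5990) = -19 + 12.5078 = -6.4922

y = 0.6254x - 6.4922


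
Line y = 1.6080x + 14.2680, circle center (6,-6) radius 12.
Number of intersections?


Substitute y = 1.6080x + 14.2680: (x-6)^2 + (1.6080x+14.2680+ 6)^2 = 144
Expand to Ax^2 + Bx + C = 0, where b-k = 20.268
A = 1+m^2 = 3.585664
B = 2(m(b-k) - h) = 2(1.6080*20.268 - 6) = 53.181888
C = h^2 + (b-k)^2 - r^2 = 36 + 410.791824 - 144 = 302.791824
disc = B^2-4AC = 2828.3132 - 4342.8390 = -1514.5258
disc < 0

0 intersection points


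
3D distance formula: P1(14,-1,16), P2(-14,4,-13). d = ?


dx=-28, dy=5, dz=-29
d = sqrt(784+25+841) = sqrt(1650) = 40.6202

40.6202


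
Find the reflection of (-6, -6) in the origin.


Reflection rule for origin: (-x, -y)
(-6, -6) -> (6, 6)

(6, 6)


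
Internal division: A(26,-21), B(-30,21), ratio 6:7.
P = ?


Px = (6*(-30) + 7*26)/13 = 2/13 = 0.1538
Py = (6*21 + 7*(-21))/13 = -21/13 = -1.6154

P = (0.1538, -1.6154)


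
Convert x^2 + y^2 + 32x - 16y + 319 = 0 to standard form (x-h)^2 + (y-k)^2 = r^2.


h = -D/2 = -32/2 = -16
k = -E/2 = 16/2 = 8
r^2 = h^2 + k^2 - F = 256 + 64 - 319 = 1
r = 1

Center (-16, 8), radius = 1


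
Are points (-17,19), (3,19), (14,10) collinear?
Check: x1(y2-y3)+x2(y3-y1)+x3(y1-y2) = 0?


-17*(19-10) + 3*(10-19) + 14*(19-19)
= -153 - 27 + 0 = -180

No, not collinear (determinant = -180)


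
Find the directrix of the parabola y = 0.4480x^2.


a = 0.4480
1/(4a) = 0.5580
directrix: y = -0.5580 = -0.5580

y = -0.5580


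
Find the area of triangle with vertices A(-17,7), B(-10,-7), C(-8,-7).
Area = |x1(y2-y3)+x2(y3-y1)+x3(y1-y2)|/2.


-17*(-7+ 7) = 0
-10*(-7-7) = 140
-8*(7+ 7) = -112
sum = 28
Area = |28|/2 = 14.0000

14.0000 sq units


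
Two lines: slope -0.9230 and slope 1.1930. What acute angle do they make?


m1-m2 = -2.116
1+m1*m2 = -0.101139
tan(theta) = |-2.116/(-0.101139)| = 20.921702
theta = arctan(|-2.116/(-0.101139)|) = 87.2635 degrees (acute angle)

87.2635 degrees


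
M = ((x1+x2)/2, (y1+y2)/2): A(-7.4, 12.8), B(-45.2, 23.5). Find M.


Mx = (-7.4 - 45.2)/2 = -52.6/2 = -26.3000
My = (12.8 + 23.5)/2 = 36.3/2 = 18.1500

(-26.3000, 18.1500)


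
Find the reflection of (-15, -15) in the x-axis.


Reflection rule for x-axis: (x, -y)
(-15, -15) -> (-15, 15)

(-15, 15)


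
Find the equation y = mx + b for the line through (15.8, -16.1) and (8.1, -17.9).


m = (-1.8)/(-7.7) = 0.2338
b = y1 - m*x1 = -16.1 - (-1.8*15.8)/(-7.7) = -16.1 - 3.6935 = -19.7935

y = 0.2338x - 19.7935


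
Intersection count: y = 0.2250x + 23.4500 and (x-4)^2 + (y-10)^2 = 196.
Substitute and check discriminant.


Substitute y = 0.2250x + 23.4500: (x-4)^2 + (0.2250x+23.4500-10)^2 = 196
Expand to Ax^2 + Bx + C = 0, where b-k = 13.45
A = 1+m^2 = 1.050625
B = 2(m(b-k) - h) = 2(0.2250*13.45 - 4) = -1.9475
C = h^2 + (b-k)^2 - r^2 = 16 + 180.9025 - 196 = 0.9025
disc = B^2-4AC = 3.7928 - 3.7928 = 0
disc = 0

1 intersection point (tangent)


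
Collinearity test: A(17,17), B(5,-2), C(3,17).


17*(-2-17) + 5*(17-17) + 3*(17+ 2)
= -323 + 0 + 57 = -266

No, not collinear (determinant = -266)


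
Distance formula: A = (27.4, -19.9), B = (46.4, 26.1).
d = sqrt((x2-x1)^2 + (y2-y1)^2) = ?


dx = 46.4 - 27.4 = 19.0
dy = 26.1 + 19.9 = 46.0
d = sqrt(361.0 + 2116.0) = sqrt(2477.0) = 49.7695

49.7695


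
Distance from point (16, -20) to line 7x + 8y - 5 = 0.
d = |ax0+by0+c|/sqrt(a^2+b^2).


|7*16 + 8*(-20) - 5| = |-53| = 53
sqrt(49 + 64) = sqrt(113) = 10.6301
d = 53/sqrt(113) = 4.9858

4.9858


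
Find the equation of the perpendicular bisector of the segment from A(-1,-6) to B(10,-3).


Midpoint = (4.5, -4.5)
Slope of AB = dy/dx = 3/11 = 0.2727
Perp slope = -dx/dy = -11/3 = -3.6667
b = My - (perp slope)*Mx = -4.5 + (11*4.5)/3 = -4.5 + 16.5000 = 12.0000

y = -3.6667x + 12.0000


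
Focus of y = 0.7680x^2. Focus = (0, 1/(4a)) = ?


a = 0.7680
4a = 3.0720
focus = (0, 1/3.0720) = (0, 0.3255)

Focus = (0, 0.3255)


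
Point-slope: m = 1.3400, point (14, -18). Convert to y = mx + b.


y + 18 = 1.3400(x - 14)
y = 1.3400x - 18 - 1.3400*14
y = 1.3400x - 36.7600

y = 1.3400x - 36.7600


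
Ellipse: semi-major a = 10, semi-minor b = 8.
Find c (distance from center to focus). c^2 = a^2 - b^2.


c^2 = 10^2 - 8^2 = 100 - 64 = 36
c = sqrt(36) = 6.0000

c = 6.0000


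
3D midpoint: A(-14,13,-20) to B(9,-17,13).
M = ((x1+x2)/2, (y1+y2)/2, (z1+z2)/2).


Mx = (-14+9)/2 = -2.5000
My = (13- 17)/2 = -2.0000
Mz = (-20+13)/2 = -3.5000

M = (-2.5000, -2.0000, -3.5000)


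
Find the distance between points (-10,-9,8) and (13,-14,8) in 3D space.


dx=23, dy=-5, dz=0
d = sqrt(529+25+0) = sqrt(554) = 23.5372

23.5372


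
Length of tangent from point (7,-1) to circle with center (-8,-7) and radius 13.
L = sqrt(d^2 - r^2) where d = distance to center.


d = sqrt((7+ 8)^2 + (-1+ 7)^2) = sqrt(225+36) = 16.1555
L = sqrt(261.0000 - 169) = sqrt(92.0000) = 9.5917

9.5917


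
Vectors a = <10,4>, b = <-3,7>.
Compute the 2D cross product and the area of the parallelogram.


cross = 10*7 - 4*(-3) = 70 + 12 = 82
Parallelogram area = |82| = 82

cross = 82, parallelogram area = 82


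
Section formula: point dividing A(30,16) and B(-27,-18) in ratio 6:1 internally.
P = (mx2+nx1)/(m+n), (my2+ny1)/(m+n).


Px = (6*(-27) + 1*30)/7 = -132/7 = -18.8571
Py = (6*(-18) + 1*16)/7 = -92/7 = -13.1429

P = (-18.8571, -13.1429)


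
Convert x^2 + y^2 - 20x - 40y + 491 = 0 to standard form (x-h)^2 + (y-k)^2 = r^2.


h = -D/2 = 20/2 = 10
k = -E/2 = 40/2 = 20
r^2 = h^2 + k^2 - F = 100 + 400 - 491 = 9
r = 3

Center (10, 20), radius = 3


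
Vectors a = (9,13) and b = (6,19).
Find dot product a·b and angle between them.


a·b = 9*6 + 13*19 = 54 + 247 = 301
|a| = sqrt(81+169) = 15.8114
|b| = sqrt(36+361) = 19.9249
cos(theta) = 301/(sqrt(250)*sqrt(397)) = 301/sqrt(99250) = 0.955435
theta = arccos(301/sqrt(99250)) = 17.1696 degrees

a·b = 301, theta = 17.1696 deg


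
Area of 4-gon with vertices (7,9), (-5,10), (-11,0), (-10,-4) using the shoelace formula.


sum(xi*y_{i+1}) = 7*10 - 5*0 - 11*(-4) - 10*9 = 24
sum(yi*x_{i+1}) = 9*(-5) + 10*(-11) + 0*(-10) - 4*7 = -183
Area = |24 + 183|/2 = 207/2 = 103.5000

103.5000 sq units


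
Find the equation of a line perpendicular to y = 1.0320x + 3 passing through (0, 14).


Perpendicular slope = -1/m1 = -1/1.0320 = -0.9690
b2 = y0 - m2*x0 = 14 + 0/1.0320 = 14 + 0 = 14.0000

y = -0.9690x + 14.0000


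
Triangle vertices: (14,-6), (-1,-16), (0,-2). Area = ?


14*(-16+ 2) = -196
-1*(-2+ 6) = -4
0*(-6+ 16) = 0
sum = -200
Area = |-200|/2 = 100.0000

100.0000 sq units


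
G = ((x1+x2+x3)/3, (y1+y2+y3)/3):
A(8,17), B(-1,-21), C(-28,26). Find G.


Gx = (8- 1- 28)/3 = -21/3 = -7.0000
Gy = (17- 21+26)/3 = 22/3 = 7.3333

G = (-7.0000, 7.3333)


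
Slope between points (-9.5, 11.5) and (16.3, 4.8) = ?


dy = 4.8 - 11.5 = -6.7
dx = 16.3 + 9.5 = 25.8
m = -6.7/25.8 = -0.2597

m = -0.2597


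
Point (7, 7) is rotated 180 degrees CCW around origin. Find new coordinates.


cos(180) = -1, sin(180) = 0
x' = 7*(-1) - 7*0 = -7
y' = 7*0 + 7*(-1) = -7

(-7, -7)


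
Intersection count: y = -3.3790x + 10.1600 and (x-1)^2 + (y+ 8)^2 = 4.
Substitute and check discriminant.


Substitute y = -3.3790x + 10.1600: (x-1)^2 + (-3.3790x+10.1600+ 8)^2 = 4
Expand to Ax^2 + Bx + C = 0, where b-k = 18.16
A = 1+m^2 = 12.417641
B = 2(m(b-k) - h) = 2(-3.3790*18.16 - 1) = -124.72528
C = h^2 + (b-k)^2 - r^2 = 1 + 329.7856 - 4 = 326.7856
disc = B^2-4AC = 15556.3955 - 16231.6251 = -675.2296
disc < 0

0 intersection points


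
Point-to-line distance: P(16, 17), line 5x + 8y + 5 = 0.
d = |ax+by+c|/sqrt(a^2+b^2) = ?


|5*16 + 8*17 + 5| = |221| = 221
sqrt(25 + 64) = sqrt(89) = 9.4340
d = 221/sqrt(89) = 23.4260

23.4260


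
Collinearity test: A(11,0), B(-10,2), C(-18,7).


11*(2-7) - 10*(7-0) - 18*(0-2)
= -55 - 70 + 36 = -89

No, not collinear (determinant = -89)


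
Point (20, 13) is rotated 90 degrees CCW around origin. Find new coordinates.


cos(90) = 0, sin(90) = 1
x' = 20*0 - 13*1 = -13
y' = 20*1 + 13*0 = 20

(-13, 20)


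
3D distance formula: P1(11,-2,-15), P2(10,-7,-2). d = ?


dx=-1, dy=-5, dz=13
d = sqrt(1+25+169) = sqrt(195) = 13.9642

13.9642


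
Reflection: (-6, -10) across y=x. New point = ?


Reflection rule for y=x: (y, x)
(-6, -10) -> (-10, -6)

(-10, -6)


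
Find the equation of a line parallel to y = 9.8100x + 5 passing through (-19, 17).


Parallel lines have equal slopes.
m2 = 9.8100
b2 = 17 - 9.8100*(-19) = 203.3900

y = 9.8100x + 203.3900


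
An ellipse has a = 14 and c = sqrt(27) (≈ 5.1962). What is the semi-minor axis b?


b^2 = 14^2 - (sqrt(27))^2 = 196 - 27 = 169
b = sqrt(169) = 13

b = 13


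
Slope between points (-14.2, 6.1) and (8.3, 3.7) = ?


dy = 3.7 - 6.1 = -2.4
dx = 8.3 + 14.2 = 22.5
m = -2.4/22.5 = -0.1067

m = -0.1067


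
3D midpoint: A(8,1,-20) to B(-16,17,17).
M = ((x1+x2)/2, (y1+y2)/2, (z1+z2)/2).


Mx = (8- 16)/2 = -4.0000
My = (1+17)/2 = 9.0000
Mz = (-20+17)/2 = -1.5000

M = (-4.0000, 9.0000, -1.5000)


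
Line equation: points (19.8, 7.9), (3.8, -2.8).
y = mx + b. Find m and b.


m = (-10.7)/(-16.0) = 0.6687
b = y1 - m*x1 = 7.9 - (-10.7*19.8)/(-16.0) = 7.9 - 13.2412 = -5.3412

y = 0.6687x - 5.3412


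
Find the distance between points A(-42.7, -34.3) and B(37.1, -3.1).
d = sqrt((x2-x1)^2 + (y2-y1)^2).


dx = 37.1 + 42.7 = 79.8
dy = -3.1 + 34.3 = 31.2
d = sqrt(6368.04 + 973.44) = sqrt(7341.48) = 85.6824

85.6824


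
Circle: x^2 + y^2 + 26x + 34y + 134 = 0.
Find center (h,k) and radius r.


h = -D/2 = -26/2 = -13
k = -E/2 = -34/2 = -17
r^2 = h^2 + k^2 - F = 169 + 289 - 134 = 324
r = 18

Center (-13, -17), radius = 18


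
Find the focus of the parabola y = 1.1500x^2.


a = 1.1500
4a = 4.6000
focus = (0, 1/4.6000) = (0, 0.2174)

Focus = (0, 0.2174)


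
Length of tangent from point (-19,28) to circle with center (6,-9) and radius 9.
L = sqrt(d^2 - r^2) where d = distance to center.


d = sqrt((-19-6)^2 + (28+ 9)^2) = sqrt(625+1369) = 44.6542
L = sqrt(1994.0000 - 81) = sqrt(1913.0000) = 43.7379

43.7379


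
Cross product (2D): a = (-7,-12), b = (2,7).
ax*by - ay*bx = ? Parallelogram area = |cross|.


cross = -7*7 + 12*2 = -49 + 24 = -25
Parallelogram area = |-25| = 25

cross = -25, parallelogram area = 25


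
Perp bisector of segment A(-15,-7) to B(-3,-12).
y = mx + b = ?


Midpoint = (-9, -9.5)
Slope of AB = dy/dx = -5/12 = -0.4167
Perp slope = -dx/dy = 12/5 = 2.4000
b = My - (perp slope)*Mx = -9.5 + (12*(-9))/(-5) = -9.5 + 21.6000 = 12.1000

y = 2.4000x + 12.1000


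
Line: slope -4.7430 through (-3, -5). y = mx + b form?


y + 5 = -4.7430(x + 3)
y = -4.7430x - 5 + 4.7430*(-3)
y = -4.7430x - 19.2290

y = -4.7430x - 19.2290


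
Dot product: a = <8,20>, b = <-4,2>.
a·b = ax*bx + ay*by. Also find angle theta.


a·b = 8*(-4) + 20*2 = -32 + 40 = 8
|a| = sqrt(64+400) = 21.5407
|b| = sqrt(16+4) = 4.4721
cos(theta) = 8/(sqrt(464)*sqrt(20)) = 8/sqrt(9280) = 0.083045
theta = arccos(8/sqrt(9280)) = 85.2364 degrees

a·b = 8, theta = 85.2364 deg


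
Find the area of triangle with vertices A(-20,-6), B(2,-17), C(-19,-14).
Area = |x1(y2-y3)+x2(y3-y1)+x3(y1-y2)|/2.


-20*(-17+ 14) = 60
2*(-14+ 6) = -16
-19*(-6+ 17) = -209
sum = -165
Area = |-165|/2 = 82.5000

82.5000 sq units


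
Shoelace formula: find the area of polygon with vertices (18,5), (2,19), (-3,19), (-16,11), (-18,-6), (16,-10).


sum(xi*y_{i+1}) = 18*19 + 2*19 - 3*11 - 16*(-6) - 18*(-10) + 16*5 = 703
sum(yi*x_{i+1}) = 5*2 + 19*(-3) + 19*(-16) + 11*(-18) - 6*16 - 10*18 = -825
Area = |703 + 825|/2 = 1528/2 = 764.0000

764.0000 sq units


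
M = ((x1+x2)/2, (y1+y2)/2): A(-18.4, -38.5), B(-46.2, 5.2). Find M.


Mx = (-18.4 - 46.2)/2 = -64.6/2 = -32.3000
My = (-38.5 + 5.2)/2 = -33.3/2 = -16.6500

(-32.3000, -16.6500)


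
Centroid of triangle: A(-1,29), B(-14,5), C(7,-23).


Gx = (-1- 14+7)/3 = -8/3 = -2.6667
Gy = (29+5- 23)/3 = 11/3 = 3.6667

G = (-2.6667, 3.6667)


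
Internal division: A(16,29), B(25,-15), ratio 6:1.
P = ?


Px = (6*25 + 1*16)/7 = 166/7 = 23.7143
Py = (6*(-15) + 1*29)/7 = -61/7 = -8.7143

P = (23.7143, -8.7143)


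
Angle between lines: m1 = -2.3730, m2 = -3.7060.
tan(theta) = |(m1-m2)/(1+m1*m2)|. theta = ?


m1-m2 = 1.333
1+m1*m2 = 9.794338
tan(theta) = |1.333/9.794338| = 0.136099
theta = arctan(|1.333/9.794338|) = 7.7503 degrees (acute angle)

7.7503 degrees


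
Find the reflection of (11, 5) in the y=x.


Reflection rule for y=x: (y, x)
(11, 5) -> (5, 11)

(5, 11)


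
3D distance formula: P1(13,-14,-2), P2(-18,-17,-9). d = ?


dx=-31, dy=-3, dz=-7
d = sqrt(961+9+49) = sqrt(1019) = 31.9218

31.9218


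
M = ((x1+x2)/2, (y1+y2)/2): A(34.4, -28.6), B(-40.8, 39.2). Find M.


Mx = (34.4 - 40.8)/2 = -6.4/2 = -3.2000
My = (-28.6 + 39.2)/2 = 10.6/2 = 5.3000

(-3.2000, 5.3000)


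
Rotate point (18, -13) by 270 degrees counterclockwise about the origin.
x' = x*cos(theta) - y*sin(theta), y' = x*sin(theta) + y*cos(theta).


cos(270) = 0, sin(270) = -1
x' = 18*0 + 13*(-1) = -13
y' = 18*(-1) - 13*0 = -18

(-13, -18)


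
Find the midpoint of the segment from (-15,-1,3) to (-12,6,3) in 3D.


Mx = (-15- 12)/2 = -13.5000
My = (-1+6)/2 = 2.5000
Mz = (3+3)/2 = 3.0000

M = (-13.5000, 2.5000, 3.0000)


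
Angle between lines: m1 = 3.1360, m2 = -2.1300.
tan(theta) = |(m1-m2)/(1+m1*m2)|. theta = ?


m1-m2 = 5.266
1+m1*m2 = -5.67968
tan(theta) = |5.266/(-5.67968)| = 0.927165
theta = arctan(|5.266/(-5.67968)|) = 42.8356 degrees (acute angle)

42.8356 degrees


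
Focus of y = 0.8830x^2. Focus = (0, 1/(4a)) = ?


a = 0.8830
4a = 3.5320
focus = (0, 1/3.5320) = (0, 0.2831)

Focus = (0, 0.2831)


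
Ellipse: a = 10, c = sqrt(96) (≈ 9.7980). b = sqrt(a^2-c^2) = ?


b^2 = 10^2 - (sqrt(96))^2 = 100 - 96 = 4
b = sqrt(4) = 2

b = 2


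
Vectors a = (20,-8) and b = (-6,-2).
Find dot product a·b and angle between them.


a·b = 20*(-6) - 8*(-2) = -120 + 16 = -104
|a| = sqrt(400+64) = 21.5407
|b| = sqrt(36+4) = 6.3246
cos(theta) = -104/(sqrt(464)*sqrt(40)) = -104/sqrt(18560) = -0.763386
theta = arccos(-104/sqrt(18560)) = 139.7636 degrees

a·b = -104, theta = 139.7636 deg


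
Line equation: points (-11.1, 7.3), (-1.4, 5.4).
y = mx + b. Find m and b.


m = (-1.9)/(9.7) = -0.1959
b = y1 - m*x1 = 7.3 - (-1.9*(-11.1))/(9.7) = 7.3 - 2.1742 = 5.1258

y = -0.1959x + 5.1258


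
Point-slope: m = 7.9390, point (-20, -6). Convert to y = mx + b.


y + 6 = 7.9390(x + 20)
y = 7.9390x - 6 - 7.9390*(-20)
y = 7.9390x + 152.7800

y = 7.9390x + 152.7800


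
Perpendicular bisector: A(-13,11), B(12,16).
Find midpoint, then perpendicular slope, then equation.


Midpoint = (-0.5, 13.5)
Slope of AB = dy/dx = 5/25 = 0.2000
Perp slope = -dx/dy = -25/5 = -5.0000
b = My - (perp slope)*Mx = 13.5 + (25*(-0.5))/5 = 13.5 - 2.5000 = 11.0000

y = -5.0000x + 11.0000


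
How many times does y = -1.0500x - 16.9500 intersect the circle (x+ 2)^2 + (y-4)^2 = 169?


Substitute y = -1.0500x - 16.9500: (x+ 2)^2 + (-1.0500x- 16.9500-4)^2 = 169
Expand to Ax^2 + Bx + C = 0, where b-k = -20.95
A = 1+m^2 = 2.1025
B = 2(m(b-k) - h) = 2(-1.0500*(-20.95) + 2) = 47.995
C = h^2 + (b-k)^2 - r^2 = 4 + 438.9025 - 169 = 273.9025
disc = B^2-4AC = 2303.5200 - 2303.5200 = 0
disc = 0

1 intersection point (tangent)


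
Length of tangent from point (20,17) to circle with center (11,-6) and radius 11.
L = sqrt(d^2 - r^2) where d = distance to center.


d = sqrt((20-11)^2 + (17+ 6)^2) = sqrt(81+529) = 24.6982
L = sqrt(610.0000 - 121) = sqrt(489.0000) = 22.1133

22.1133


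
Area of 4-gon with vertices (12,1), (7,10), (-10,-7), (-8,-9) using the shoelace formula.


sum(xi*y_{i+1}) = 12*10 + 7*(-7) - 10*(-9) - 8*1 = 153
sum(yi*x_{i+1}) = 1*7 + 10*(-10) - 7*(-8) - 9*12 = -145
Area = |153 + 145|/2 = 298/2 = 149.0000

149.0000 sq units


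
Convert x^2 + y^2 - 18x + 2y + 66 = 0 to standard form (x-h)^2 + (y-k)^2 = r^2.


h = -D/2 = 18/2 = 9
k = -E/2 = -2/2 = -1
r^2 = h^2 + k^2 - F = 81 + 1 - 66 = 16
r = 4

Center (9, -1), radius = 4


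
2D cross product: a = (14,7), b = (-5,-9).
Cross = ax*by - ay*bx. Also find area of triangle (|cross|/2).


cross = 14*(-9) - 7*(-5) = -126 + 35 = -91
Triangle area = |-91|/2 = 91/2 = 45.5000

cross = -91, triangle area = 45.5000


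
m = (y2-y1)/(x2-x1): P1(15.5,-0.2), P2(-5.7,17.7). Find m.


dy = 17.7 + 0.2 = 17.9
dx = -5.7 - 15.5 = -21.2
m = 17.9/(-21.2) = -0.8443

m = -0.8443


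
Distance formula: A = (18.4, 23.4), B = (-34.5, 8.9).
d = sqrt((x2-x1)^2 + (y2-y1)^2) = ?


dx = -34.5 - 18.4 = -52.9
dy = 8.9 - 23.4 = -14.5
d = sqrt(2798.41 + 210.25) = sqrt(3008.66) = 54.8513

54.8513


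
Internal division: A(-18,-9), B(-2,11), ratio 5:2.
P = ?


Px = (5*(-2) + 2*(-18))/7 = -46/7 = -6.5714
Py = (5*11 + 2*(-9))/7 = 37/7 = 5.2857

P = (-6.5714, 5.2857)


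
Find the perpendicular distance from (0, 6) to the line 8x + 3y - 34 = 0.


|8*0 + 3*6 - 34| = |-16| = 16
sqrt(64 + 9) = sqrt(73) = 8.5440
d = 16/sqrt(73) = 1.8727

1.8727


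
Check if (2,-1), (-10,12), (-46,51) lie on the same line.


2*(12-51) - 10*(51+ 1) - 46*(-1-12)
= -78 - 520 + 598 = 0

Yes, collinear (determinant = 0)


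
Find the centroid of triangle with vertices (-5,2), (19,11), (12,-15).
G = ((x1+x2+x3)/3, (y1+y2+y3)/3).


Gx = (-5+19+12)/3 = 26/3 = 8.6667
Gy = (2+11- 15)/3 = -2/3 = -0.6667

G = (8.6667, -0.6667)


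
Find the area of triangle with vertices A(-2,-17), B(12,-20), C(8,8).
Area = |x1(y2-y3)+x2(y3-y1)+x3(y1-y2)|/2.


-2*(-20-8) = 56
12*(8+ 17) = 300
8*(-17+ 20) = 24
sum = 380
Area = |380|/2 = 190.0000

190.0000 sq units


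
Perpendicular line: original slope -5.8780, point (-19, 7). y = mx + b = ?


Perpendicular slope = -1/m1 = -1/(-5.8780) = 0.1701
b2 = y0 - m2*x0 = 7 - 19/(-5.8780) = 7 + 3.2324 = 10.2324

y = 0.1701x + 10.2324


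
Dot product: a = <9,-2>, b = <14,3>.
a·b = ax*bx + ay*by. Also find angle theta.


a·b = 9*14 - 2*3 = 126 - 6 = 120
|a| = sqrt(81+4) = 9.2195
|b| = sqrt(196+9) = 14.3178
cos(theta) = 120/(sqrt(85)*sqrt(205)) = 120/sqrt(17425) = 0.909065
theta = arccos(120/sqrt(17425)) = 24.6236 degrees

a·b = 120, theta = 24.6236 deg


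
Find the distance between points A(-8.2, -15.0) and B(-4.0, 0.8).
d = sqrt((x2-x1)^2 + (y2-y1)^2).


dx = -4.0 + 8.2 = 4.2
dy = 0.8 + 15.0 = 15.8
d = sqrt(17.64 + 249.64) = sqrt(267.28) = 16.3487

16.3487


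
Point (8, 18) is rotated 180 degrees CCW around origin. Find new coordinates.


cos(180) = -1, sin(180) = 0
x' = 8*(-1) - 18*0 = -8
y' = 8*0 + 18*(-1) = -18

(-8, -18)


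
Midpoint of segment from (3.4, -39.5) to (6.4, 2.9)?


Mx = (3.4 + 6.4)/2 = 9.8/2 = 4.9000
My = (-39.5 + 2.9)/2 = -36.6/2 = -18.3000

(4.9000, -18.3000)


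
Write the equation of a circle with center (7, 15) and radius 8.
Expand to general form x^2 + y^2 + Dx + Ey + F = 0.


(x-7)^2 + (y-15)^2 = 8^2
D = -2h = -14, E = -2k = -30
F = h^2+k^2-r^2 = 49+225-64 = 210

x^2 + y^2 - 14x - 30y + 210 = 0


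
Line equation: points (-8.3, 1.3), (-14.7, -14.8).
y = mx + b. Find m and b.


m = (-16.1)/(-6.4) = 2.5156
b = y1 - m*x1 = 1.3 - (-16.1*(-8.3))/(-6.4) = 1.3 + 20.8797 = 22.1797

y = 2.5156x + 22.1797


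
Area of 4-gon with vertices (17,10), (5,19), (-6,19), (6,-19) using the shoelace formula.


sum(xi*y_{i+1}) = 17*19 + 5*19 - 6*(-19) + 6*10 = 592
sum(yi*x_{i+1}) = 10*5 + 19*(-6) + 19*6 - 19*17 = -273
Area = |592 + 273|/2 = 865/2 = 432.5000

432.5000 sq units


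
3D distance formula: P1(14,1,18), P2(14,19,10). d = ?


dx=0, dy=18, dz=-8
d = sqrt(0+324+64) = sqrt(388) = 19.6977

19.6977


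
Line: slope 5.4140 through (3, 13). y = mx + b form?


y - 13 = 5.4140(x - 3)
y = 5.4140x + 13 - 5.4140*3
y = 5.4140x - 3.2420

y = 5.4140x - 3.2420


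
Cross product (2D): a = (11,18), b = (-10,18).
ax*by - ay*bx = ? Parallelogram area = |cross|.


cross = 11*18 - 18*(-10) = 198 + 180 = 378
Parallelogram area = |378| = 378

cross = 378, parallelogram area = 378


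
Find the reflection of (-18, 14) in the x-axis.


Reflection rule for x-axis: (x, -y)
(-18, 14) -> (-18, -14)

(-18, -14)


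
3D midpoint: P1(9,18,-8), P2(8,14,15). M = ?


Mx = (9+8)/2 = 8.5000
My = (18+14)/2 = 16.0000
Mz = (-8+15)/2 = 3.5000

M = (8.5000, 16.0000, 3.5000)
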